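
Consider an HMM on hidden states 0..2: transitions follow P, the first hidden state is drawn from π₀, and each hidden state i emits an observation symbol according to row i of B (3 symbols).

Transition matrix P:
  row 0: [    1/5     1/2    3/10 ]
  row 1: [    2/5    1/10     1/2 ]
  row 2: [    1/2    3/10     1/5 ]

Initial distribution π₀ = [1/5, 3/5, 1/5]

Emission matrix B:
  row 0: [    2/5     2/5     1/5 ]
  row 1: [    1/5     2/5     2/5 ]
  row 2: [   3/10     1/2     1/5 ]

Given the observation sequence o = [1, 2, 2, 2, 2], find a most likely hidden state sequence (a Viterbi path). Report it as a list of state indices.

t=0: δ = [8.000e-02, 2.400e-01, 1.000e-01]  (obs o_0=1)
t=1: δ = [1.920e-02, 1.600e-02, 2.400e-02]  ψ = [1, 0, 1]  (obs o_1=2)
t=2: δ = [2.400e-03, 3.840e-03, 1.600e-03]  ψ = [2, 0, 1]  (obs o_2=2)
t=3: δ = [3.072e-04, 4.800e-04, 3.840e-04]  ψ = [1, 0, 1]  (obs o_3=2)
t=4: δ = [3.840e-05, 6.144e-05, 4.800e-05]  ψ = [1, 0, 1]  (obs o_4=2)
backtrack: best end state = 1; path = [1, 0, 1, 0, 1]

path = [1, 0, 1, 0, 1]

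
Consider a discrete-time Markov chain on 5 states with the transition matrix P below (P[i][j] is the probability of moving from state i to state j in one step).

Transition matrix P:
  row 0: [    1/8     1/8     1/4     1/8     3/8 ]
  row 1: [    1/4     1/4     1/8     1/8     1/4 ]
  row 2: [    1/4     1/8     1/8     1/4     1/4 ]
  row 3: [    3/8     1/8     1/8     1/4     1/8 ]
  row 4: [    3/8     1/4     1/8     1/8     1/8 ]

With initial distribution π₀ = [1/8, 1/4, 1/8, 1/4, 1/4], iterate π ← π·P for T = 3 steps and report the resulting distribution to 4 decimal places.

t=0: π = [0.1250, 0.2500, 0.1250, 0.2500, 0.2500]
t=1: π = [0.2969, 0.1875, 0.1406, 0.1719, 0.2031]
t=2: π = [0.2598, 0.1738, 0.1621, 0.1641, 0.2402]
t=3: π = [0.2681, 0.1768, 0.1575, 0.1658, 0.2319]

π = [0.2681, 0.1768, 0.1575, 0.1658, 0.2319]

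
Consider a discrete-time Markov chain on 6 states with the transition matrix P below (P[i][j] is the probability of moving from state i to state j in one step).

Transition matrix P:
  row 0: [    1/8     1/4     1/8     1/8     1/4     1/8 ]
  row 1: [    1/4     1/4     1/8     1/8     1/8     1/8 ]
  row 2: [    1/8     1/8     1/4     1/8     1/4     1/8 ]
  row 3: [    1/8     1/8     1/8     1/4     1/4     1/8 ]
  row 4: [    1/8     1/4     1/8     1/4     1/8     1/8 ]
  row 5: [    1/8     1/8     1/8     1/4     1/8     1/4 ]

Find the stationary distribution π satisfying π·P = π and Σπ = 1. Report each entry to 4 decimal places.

π = [0.1488, 0.1906, 0.1429, 0.1897, 0.1852, 0.1429]

Balance equations π_j = Σ_i π_i·P[i][j]:
  π_0 = 1/8·π_0 + 1/4·π_1 + 1/8·π_2 + 1/8·π_3 + 1/8·π_4 + 1/8·π_5
  π_1 = 1/4·π_0 + 1/4·π_1 + 1/8·π_2 + 1/8·π_3 + 1/4·π_4 + 1/8·π_5
  π_2 = 1/8·π_0 + 1/8·π_1 + 1/4·π_2 + 1/8·π_3 + 1/8·π_4 + 1/8·π_5
  π_3 = 1/8·π_0 + 1/8·π_1 + 1/8·π_2 + 1/4·π_3 + 1/4·π_4 + 1/4·π_5
  π_4 = 1/4·π_0 + 1/8·π_1 + 1/4·π_2 + 1/4·π_3 + 1/8·π_4 + 1/8·π_5
  normalize: π_0 + π_1 + π_2 + π_3 + π_4 + π_5 = 1
Solving the linear system gives exactly π = [524/3521, 671/3521, 1/7, 668/3521, 652/3521, 1/7].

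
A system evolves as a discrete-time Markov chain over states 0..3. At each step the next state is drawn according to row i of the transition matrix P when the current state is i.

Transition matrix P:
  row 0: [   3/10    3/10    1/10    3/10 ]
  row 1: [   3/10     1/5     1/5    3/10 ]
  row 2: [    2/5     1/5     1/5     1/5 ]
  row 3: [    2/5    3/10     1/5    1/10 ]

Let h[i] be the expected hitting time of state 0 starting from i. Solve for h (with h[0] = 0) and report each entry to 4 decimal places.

h = [0.0000, 2.9126, 2.6456, 2.6699]

First-step conditioning: h[0] = 0; for i ≠ 0, h[i] = 1 + Σ_k P[i][k]·h[k].
  h[1] = 1 + 1/5·h[1] + 1/5·h[2] + 3/10·h[3]
  h[2] = 1 + 1/5·h[1] + 1/5·h[2] + 1/5·h[3]
  h[3] = 1 + 3/10·h[1] + 1/5·h[2] + 1/10·h[3]
Solving the 3×3 linear system over states ≠ 0 gives exactly h = [0, 300/103, 545/206, 275/103] (h[0] = 0 is the target).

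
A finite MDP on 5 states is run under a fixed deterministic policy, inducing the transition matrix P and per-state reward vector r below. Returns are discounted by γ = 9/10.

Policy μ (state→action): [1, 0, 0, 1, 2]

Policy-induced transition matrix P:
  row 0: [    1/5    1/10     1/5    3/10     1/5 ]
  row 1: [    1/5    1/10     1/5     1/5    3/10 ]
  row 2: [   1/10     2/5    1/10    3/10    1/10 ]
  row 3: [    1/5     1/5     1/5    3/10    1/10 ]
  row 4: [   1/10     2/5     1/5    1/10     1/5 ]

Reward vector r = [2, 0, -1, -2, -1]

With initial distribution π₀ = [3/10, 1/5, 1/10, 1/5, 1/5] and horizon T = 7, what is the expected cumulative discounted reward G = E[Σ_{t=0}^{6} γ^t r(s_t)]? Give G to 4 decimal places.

t=0: π = [0.3000, 0.2000, 0.1000, 0.2000, 0.2000], E[r] = -0.1000, γ^t·E[r] = -0.100000, running G = -0.100000
t=1: π = [0.1700, 0.2100, 0.1900, 0.2400, 0.1900], E[r] = -0.5200, γ^t·E[r] = -0.468000, running G = -0.568000
t=2: π = [0.1620, 0.2380, 0.1810, 0.2410, 0.1780], E[r] = -0.5170, γ^t·E[r] = -0.418770, running G = -0.986770
t=3: π = [0.1641, 0.2318, 0.1819, 0.2406, 0.1816], E[r] = -0.5165, γ^t·E[r] = -0.376529, running G = -1.363299
t=4: π = [0.1637, 0.2331, 0.1818, 0.2405, 0.1809], E[r] = -0.5164, γ^t·E[r] = -0.338836, running G = -1.702135
t=5: π = [0.1637, 0.2329, 0.1818, 0.2405, 0.1811], E[r] = -0.5165, γ^t·E[r] = -0.304960, running G = -2.007095
t=6: π = [0.1637, 0.2329, 0.1818, 0.2405, 0.1811], E[r] = -0.5164, γ^t·E[r] = -0.274461, running G = -2.281556

G = -2.2816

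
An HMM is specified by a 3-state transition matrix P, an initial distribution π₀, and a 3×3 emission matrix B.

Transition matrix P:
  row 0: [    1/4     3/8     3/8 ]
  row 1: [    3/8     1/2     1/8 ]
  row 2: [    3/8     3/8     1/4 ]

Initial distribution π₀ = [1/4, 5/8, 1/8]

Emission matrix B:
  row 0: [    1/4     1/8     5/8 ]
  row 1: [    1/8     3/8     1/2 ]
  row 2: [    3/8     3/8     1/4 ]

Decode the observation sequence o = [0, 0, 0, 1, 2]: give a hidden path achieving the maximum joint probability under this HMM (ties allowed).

path = [1, 0, 2, 1, 1]

t=0: δ = [6.250e-02, 7.812e-02, 4.688e-02]  (obs o_0=0)
t=1: δ = [7.324e-03, 4.883e-03, 8.789e-03]  ψ = [1, 1, 0]  (obs o_1=0)
t=2: δ = [8.240e-04, 4.120e-04, 1.030e-03]  ψ = [2, 2, 0]  (obs o_2=0)
t=3: δ = [4.828e-05, 1.448e-04, 1.159e-04]  ψ = [2, 2, 0]  (obs o_3=1)
t=4: δ = [3.395e-05, 3.621e-05, 7.242e-06]  ψ = [1, 1, 2]  (obs o_4=2)
backtrack: best end state = 1; path = [1, 0, 2, 1, 1]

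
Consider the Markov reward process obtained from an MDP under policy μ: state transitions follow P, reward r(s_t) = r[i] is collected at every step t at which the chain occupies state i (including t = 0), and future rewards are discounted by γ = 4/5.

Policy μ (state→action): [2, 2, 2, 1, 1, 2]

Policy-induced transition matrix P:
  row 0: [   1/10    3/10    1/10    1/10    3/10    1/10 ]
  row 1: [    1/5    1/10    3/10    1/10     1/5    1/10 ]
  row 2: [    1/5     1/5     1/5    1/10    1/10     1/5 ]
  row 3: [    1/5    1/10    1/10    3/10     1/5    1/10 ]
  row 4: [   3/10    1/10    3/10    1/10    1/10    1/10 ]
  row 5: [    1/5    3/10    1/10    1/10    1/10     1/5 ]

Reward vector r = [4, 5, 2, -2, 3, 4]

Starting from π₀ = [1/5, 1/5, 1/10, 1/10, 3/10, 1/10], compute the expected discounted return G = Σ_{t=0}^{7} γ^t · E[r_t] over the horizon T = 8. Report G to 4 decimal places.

t=0: π = [0.2000, 0.2000, 0.1000, 0.1000, 0.3000, 0.1000], E[r] = 3.1000, γ^t·E[r] = 3.100000, running G = 3.100000
t=1: π = [0.2100, 0.1700, 0.2100, 0.1200, 0.1700, 0.1200], E[r] = 2.8600, γ^t·E[r] = 2.288000, running G = 5.388000
t=2: π = [0.1960, 0.1870, 0.1890, 0.1240, 0.1710, 0.1330], E[r] = 2.8940, γ^t·E[r] = 1.852160, running G = 7.240160
t=3: π = [0.1975, 0.1847, 0.1905, 0.1248, 0.1703, 0.1322], E[r] = 2.8846, γ^t·E[r] = 1.476915, running G = 8.717075
t=4: π = [0.1973, 0.1850, 0.1901, 0.1250, 0.1705, 0.1323], E[r] = 2.8847, γ^t·E[r] = 1.181565, running G = 9.898640
t=5: π = [0.1973, 0.1849, 0.1901, 0.1250, 0.1705, 0.1322], E[r] = 2.8843, γ^t·E[r] = 0.945136, running G = 10.843776
t=6: π = [0.1973, 0.1849, 0.1901, 0.1250, 0.1705, 0.1322], E[r] = 2.8843, γ^t·E[r] = 0.756104, running G = 11.599881
t=7: π = [0.1973, 0.1849, 0.1901, 0.1250, 0.1705, 0.1322], E[r] = 2.8843, γ^t·E[r] = 0.604881, running G = 12.204762

G = 12.2048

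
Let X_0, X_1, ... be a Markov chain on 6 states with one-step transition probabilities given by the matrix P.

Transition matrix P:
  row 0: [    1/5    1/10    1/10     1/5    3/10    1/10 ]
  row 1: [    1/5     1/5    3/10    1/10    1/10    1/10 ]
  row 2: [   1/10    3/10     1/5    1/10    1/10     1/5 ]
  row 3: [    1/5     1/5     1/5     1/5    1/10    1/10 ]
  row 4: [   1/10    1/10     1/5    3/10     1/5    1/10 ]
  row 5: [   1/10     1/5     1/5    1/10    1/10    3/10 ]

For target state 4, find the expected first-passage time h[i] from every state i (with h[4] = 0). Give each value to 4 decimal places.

h = [6.0000, 7.5411, 7.6970, 7.5238, 0.0000, 7.7143]

First-step conditioning: h[4] = 0; for i ≠ 4, h[i] = 1 + Σ_k P[i][k]·h[k].
  h[0] = 1 + 1/5·h[0] + 1/10·h[1] + 1/10·h[2] + 1/5·h[3] + 1/10·h[5]
  h[1] = 1 + 1/5·h[0] + 1/5·h[1] + 3/10·h[2] + 1/10·h[3] + 1/10·h[5]
  h[2] = 1 + 1/10·h[0] + 3/10·h[1] + 1/5·h[2] + 1/10·h[3] + 1/5·h[5]
  h[3] = 1 + 1/5·h[0] + 1/5·h[1] + 1/5·h[2] + 1/5·h[3] + 1/10·h[5]
  h[5] = 1 + 1/10·h[0] + 1/5·h[1] + 1/5·h[2] + 1/10·h[3] + 3/10·h[5]
Solving the 5×5 linear system over states ≠ 4 gives exactly h = [6, 1742/231, 254/33, 158/21, 0, 54/7] (h[4] = 0 is the target).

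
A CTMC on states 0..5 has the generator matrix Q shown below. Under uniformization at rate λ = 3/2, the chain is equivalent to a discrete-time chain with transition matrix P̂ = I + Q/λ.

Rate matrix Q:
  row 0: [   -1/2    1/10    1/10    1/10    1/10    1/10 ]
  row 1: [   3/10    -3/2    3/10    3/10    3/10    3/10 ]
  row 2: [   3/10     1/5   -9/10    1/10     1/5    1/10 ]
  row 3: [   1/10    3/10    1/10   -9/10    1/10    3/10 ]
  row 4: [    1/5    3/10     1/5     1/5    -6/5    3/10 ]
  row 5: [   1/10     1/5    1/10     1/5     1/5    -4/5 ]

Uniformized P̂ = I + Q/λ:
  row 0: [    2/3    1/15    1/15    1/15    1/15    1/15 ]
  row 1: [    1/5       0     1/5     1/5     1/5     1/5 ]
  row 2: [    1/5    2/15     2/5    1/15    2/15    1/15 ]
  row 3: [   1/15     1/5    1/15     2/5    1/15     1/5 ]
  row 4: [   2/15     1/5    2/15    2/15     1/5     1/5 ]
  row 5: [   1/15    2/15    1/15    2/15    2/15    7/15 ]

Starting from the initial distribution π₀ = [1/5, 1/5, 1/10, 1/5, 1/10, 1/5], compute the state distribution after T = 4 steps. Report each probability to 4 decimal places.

π = [0.2637, 0.1190, 0.1361, 0.1577, 0.1216, 0.2020]

t=0: π = [0.2000, 0.2000, 0.1000, 0.2000, 0.1000, 0.2000]
t=1: π = [0.2333, 0.1133, 0.1333, 0.1800, 0.1267, 0.2133]
t=2: π = [0.2480, 0.1231, 0.1347, 0.1644, 0.1218, 0.2080]
t=3: π = [0.2580, 0.1195, 0.1361, 0.1599, 0.1222, 0.2044]
t=4: π = [0.2637, 0.1190, 0.1361, 0.1577, 0.1216, 0.2020]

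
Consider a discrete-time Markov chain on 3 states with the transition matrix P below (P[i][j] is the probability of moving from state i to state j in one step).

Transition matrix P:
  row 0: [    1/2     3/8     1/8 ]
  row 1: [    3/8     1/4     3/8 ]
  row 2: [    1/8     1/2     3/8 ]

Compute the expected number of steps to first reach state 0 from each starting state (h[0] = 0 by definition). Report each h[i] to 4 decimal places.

First-step conditioning: h[0] = 0; for i ≠ 0, h[i] = 1 + Σ_k P[i][k]·h[k].
  h[1] = 1 + 1/4·h[1] + 3/8·h[2]
  h[2] = 1 + 1/2·h[1] + 3/8·h[2]
Solving the 2×2 linear system over states ≠ 0 gives exactly h = [0, 32/9, 40/9] (h[0] = 0 is the target).

h = [0.0000, 3.5556, 4.4444]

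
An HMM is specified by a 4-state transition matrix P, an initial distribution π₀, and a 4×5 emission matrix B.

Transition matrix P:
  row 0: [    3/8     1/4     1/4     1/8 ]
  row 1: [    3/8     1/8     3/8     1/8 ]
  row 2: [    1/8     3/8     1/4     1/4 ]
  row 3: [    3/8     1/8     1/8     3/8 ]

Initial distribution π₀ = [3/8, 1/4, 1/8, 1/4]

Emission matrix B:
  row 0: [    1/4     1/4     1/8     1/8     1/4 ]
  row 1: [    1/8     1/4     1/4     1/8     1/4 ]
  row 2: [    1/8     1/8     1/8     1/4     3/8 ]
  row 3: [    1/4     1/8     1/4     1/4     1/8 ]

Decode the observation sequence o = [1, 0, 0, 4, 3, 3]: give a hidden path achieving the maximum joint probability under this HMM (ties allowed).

t=0: δ = [9.375e-02, 6.250e-02, 1.562e-02, 3.125e-02]  (obs o_0=1)
t=1: δ = [8.789e-03, 2.930e-03, 2.930e-03, 2.930e-03]  ψ = [0, 0, 0, 0]  (obs o_1=0)
t=2: δ = [8.240e-04, 2.747e-04, 2.747e-04, 2.747e-04]  ψ = [0, 0, 0, 0]  (obs o_2=0)
t=3: δ = [7.725e-05, 5.150e-05, 7.725e-05, 1.287e-05]  ψ = [0, 0, 0, 0]  (obs o_3=4)
t=4: δ = [3.621e-06, 3.621e-06, 4.828e-06, 4.828e-06]  ψ = [0, 2, 0, 2]  (obs o_4=3)
t=5: δ = [2.263e-07, 2.263e-07, 3.395e-07, 4.526e-07]  ψ = [3, 2, 1, 3]  (obs o_5=3)
backtrack: best end state = 3; path = [0, 0, 0, 2, 3, 3]

path = [0, 0, 0, 2, 3, 3]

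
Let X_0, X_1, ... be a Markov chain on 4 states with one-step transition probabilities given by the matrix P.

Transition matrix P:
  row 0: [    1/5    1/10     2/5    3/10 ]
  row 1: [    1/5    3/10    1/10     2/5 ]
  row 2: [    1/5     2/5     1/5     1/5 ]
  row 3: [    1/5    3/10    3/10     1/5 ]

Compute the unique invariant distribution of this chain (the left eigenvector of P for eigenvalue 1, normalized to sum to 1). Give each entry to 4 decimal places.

π = [0.2000, 0.2839, 0.2393, 0.2768]

Balance equations π_j = Σ_i π_i·P[i][j]:
  π_0 = 1/5·π_0 + 1/5·π_1 + 1/5·π_2 + 1/5·π_3
  π_1 = 1/10·π_0 + 3/10·π_1 + 2/5·π_2 + 3/10·π_3
  π_2 = 2/5·π_0 + 1/10·π_1 + 1/5·π_2 + 3/10·π_3
  normalize: π_0 + π_1 + π_2 + π_3 = 1
Solving the linear system gives exactly π = [1/5, 159/560, 67/280, 31/112].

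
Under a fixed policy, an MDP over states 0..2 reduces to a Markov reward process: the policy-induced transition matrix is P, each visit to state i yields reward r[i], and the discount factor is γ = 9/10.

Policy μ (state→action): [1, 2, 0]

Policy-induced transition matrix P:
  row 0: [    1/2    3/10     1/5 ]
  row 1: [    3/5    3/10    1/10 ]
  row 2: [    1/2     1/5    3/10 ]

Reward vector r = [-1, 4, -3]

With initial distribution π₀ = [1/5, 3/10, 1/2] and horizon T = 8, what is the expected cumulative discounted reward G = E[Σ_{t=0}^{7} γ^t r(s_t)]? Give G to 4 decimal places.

t=0: π = [0.2000, 0.3000, 0.5000], E[r] = -0.5000, γ^t·E[r] = -0.500000, running G = -0.500000
t=1: π = [0.5300, 0.2500, 0.2200], E[r] = -0.1900, γ^t·E[r] = -0.171000, running G = -0.671000
t=2: π = [0.5250, 0.2780, 0.1970], E[r] = -0.0040, γ^t·E[r] = -0.003240, running G = -0.674240
t=3: π = [0.5278, 0.2803, 0.1919], E[r] = 0.0177, γ^t·E[r] = 0.012903, running G = -0.661337
t=4: π = [0.5280, 0.2808, 0.1912], E[r] = 0.0217, γ^t·E[r] = 0.014257, running G = -0.647080
t=5: π = [0.5281, 0.2809, 0.1910], E[r] = 0.0224, γ^t·E[r] = 0.013197, running G = -0.633882
t=6: π = [0.5281, 0.2809, 0.1910], E[r] = 0.0225, γ^t·E[r] = 0.011932, running G = -0.621950
t=7: π = [0.5281, 0.2809, 0.1910], E[r] = 0.0225, γ^t·E[r] = 0.010747, running G = -0.611203

G = -0.6112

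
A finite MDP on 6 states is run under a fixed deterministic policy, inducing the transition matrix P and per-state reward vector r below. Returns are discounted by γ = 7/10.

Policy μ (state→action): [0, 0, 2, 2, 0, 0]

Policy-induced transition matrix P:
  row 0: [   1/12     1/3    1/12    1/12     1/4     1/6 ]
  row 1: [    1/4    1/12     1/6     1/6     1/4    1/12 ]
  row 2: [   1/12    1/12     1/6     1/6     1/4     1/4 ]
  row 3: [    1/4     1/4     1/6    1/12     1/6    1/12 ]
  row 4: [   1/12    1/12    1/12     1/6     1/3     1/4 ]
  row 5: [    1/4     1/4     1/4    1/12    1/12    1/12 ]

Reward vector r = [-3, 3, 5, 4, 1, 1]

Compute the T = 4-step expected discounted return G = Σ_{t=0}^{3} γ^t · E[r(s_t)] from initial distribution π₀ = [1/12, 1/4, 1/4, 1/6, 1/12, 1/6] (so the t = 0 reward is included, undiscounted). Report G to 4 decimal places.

G = 5.2336

t=0: π = [0.0833, 0.2500, 0.2500, 0.1667, 0.0833, 0.1667], E[r] = 2.6667, γ^t·E[r] = 2.666667, running G = 2.666667
t=1: π = [0.1806, 0.1597, 0.1667, 0.1319, 0.2153, 0.1458], E[r] = 1.6597, γ^t·E[r] = 1.161806, running G = 3.828472
t=2: π = [0.1563, 0.1748, 0.1458, 0.1285, 0.2326, 0.1620], E[r] = 1.6933, γ^t·E[r] = 0.829711, running G = 4.658183
t=3: π = [0.1609, 0.1708, 0.1478, 0.1294, 0.2317, 0.1594], E[r] = 1.6775, γ^t·E[r] = 0.575372, running G = 5.233555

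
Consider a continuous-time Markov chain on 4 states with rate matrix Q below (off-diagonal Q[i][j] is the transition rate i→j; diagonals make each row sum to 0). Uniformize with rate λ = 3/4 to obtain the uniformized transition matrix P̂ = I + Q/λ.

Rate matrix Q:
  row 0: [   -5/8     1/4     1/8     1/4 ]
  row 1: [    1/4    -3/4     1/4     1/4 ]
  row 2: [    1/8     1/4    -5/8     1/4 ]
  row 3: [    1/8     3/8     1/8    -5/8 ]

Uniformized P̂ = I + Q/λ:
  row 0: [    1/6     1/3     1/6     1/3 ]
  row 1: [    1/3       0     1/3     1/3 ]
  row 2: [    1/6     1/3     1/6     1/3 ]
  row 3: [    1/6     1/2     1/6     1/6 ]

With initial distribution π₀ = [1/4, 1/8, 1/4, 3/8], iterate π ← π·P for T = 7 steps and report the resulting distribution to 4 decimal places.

t=0: π = [0.2500, 0.1250, 0.2500, 0.3750]
t=1: π = [0.1875, 0.3542, 0.1875, 0.2708]
t=2: π = [0.2257, 0.2604, 0.2257, 0.2882]
t=3: π = [0.2101, 0.2946, 0.2101, 0.2853]
t=4: π = [0.2158, 0.2827, 0.2158, 0.2858]
t=5: π = [0.2138, 0.2867, 0.2138, 0.2857]
t=6: π = [0.2145, 0.2854, 0.2145, 0.2857]
t=7: π = [0.2142, 0.2858, 0.2142, 0.2857]

π = [0.2142, 0.2858, 0.2142, 0.2857]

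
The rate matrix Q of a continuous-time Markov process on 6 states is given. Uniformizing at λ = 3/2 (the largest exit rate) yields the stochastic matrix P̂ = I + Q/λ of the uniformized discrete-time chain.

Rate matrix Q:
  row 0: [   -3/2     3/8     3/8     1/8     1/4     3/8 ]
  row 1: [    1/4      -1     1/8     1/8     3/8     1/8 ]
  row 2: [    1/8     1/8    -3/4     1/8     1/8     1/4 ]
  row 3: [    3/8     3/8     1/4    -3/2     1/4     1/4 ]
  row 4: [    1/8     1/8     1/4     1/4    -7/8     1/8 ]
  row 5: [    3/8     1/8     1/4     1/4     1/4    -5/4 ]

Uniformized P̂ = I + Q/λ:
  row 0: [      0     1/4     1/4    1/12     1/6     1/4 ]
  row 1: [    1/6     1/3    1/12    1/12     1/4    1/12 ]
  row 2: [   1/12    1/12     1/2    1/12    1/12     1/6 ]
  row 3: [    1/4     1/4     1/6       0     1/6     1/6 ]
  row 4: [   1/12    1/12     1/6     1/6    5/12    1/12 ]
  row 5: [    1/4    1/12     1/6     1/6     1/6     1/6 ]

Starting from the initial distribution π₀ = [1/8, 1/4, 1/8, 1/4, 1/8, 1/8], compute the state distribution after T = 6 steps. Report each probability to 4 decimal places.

π = [0.1280, 0.1629, 0.2453, 0.1046, 0.2133, 0.1459]

t=0: π = [0.1250, 0.2500, 0.1250, 0.2500, 0.1250, 0.1250]
t=1: π = [0.1563, 0.2083, 0.1979, 0.0833, 0.2083, 0.1458]
t=2: π = [0.1259, 0.1753, 0.2283, 0.1059, 0.2196, 0.1450]
t=3: π = [0.1293, 0.1658, 0.2386, 0.1049, 0.2172, 0.1442]
t=4: π = [0.1279, 0.1638, 0.2432, 0.1047, 0.2149, 0.1455]
t=5: π = [0.1280, 0.1631, 0.2447, 0.1046, 0.2138, 0.1458]
t=6: π = [0.1280, 0.1629, 0.2453, 0.1046, 0.2133, 0.1459]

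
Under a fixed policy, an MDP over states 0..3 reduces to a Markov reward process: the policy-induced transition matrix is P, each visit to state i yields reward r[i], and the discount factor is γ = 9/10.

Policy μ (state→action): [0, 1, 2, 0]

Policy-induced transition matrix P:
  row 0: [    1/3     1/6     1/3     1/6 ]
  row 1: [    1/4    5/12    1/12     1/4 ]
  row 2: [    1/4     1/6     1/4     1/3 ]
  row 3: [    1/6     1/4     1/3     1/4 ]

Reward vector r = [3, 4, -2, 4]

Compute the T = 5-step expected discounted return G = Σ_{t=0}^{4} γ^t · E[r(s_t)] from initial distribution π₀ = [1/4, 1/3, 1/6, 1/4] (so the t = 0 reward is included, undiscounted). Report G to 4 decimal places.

t=0: π = [0.2500, 0.3333, 0.1667, 0.2500], E[r] = 2.7500, γ^t·E[r] = 2.750000, running G = 2.750000
t=1: π = [0.2500, 0.2708, 0.2361, 0.2431], E[r] = 2.3333, γ^t·E[r] = 2.100000, running G = 4.850000
t=2: π = [0.2506, 0.2546, 0.2459, 0.2488], E[r] = 2.2737, γ^t·E[r] = 1.841719, running G = 6.691719
t=3: π = [0.2501, 0.2511, 0.2492, 0.2496], E[r] = 2.2548, γ^t·E[r] = 1.643730, running G = 8.335449
t=4: π = [0.2500, 0.2502, 0.2498, 0.2499], E[r] = 2.2511, γ^t·E[r] = 1.476971, running G = 9.812420

G = 9.8124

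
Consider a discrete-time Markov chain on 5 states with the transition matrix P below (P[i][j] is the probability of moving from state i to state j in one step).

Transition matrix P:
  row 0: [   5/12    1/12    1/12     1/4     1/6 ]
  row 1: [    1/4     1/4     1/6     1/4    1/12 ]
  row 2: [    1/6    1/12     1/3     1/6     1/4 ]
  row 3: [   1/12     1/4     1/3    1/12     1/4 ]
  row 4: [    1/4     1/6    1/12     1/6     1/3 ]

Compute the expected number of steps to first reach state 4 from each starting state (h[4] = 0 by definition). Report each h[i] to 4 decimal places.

h = [5.3242, 5.8022, 4.7802, 4.8956, 0.0000]

First-step conditioning: h[4] = 0; for i ≠ 4, h[i] = 1 + Σ_k P[i][k]·h[k].
  h[0] = 1 + 5/12·h[0] + 1/12·h[1] + 1/12·h[2] + 1/4·h[3]
  h[1] = 1 + 1/4·h[0] + 1/4·h[1] + 1/6·h[2] + 1/4·h[3]
  h[2] = 1 + 1/6·h[0] + 1/12·h[1] + 1/3·h[2] + 1/6·h[3]
  h[3] = 1 + 1/12·h[0] + 1/4·h[1] + 1/3·h[2] + 1/12·h[3]
Solving the 4×4 linear system over states ≠ 4 gives exactly h = [969/182, 528/91, 435/91, 891/182, 0] (h[4] = 0 is the target).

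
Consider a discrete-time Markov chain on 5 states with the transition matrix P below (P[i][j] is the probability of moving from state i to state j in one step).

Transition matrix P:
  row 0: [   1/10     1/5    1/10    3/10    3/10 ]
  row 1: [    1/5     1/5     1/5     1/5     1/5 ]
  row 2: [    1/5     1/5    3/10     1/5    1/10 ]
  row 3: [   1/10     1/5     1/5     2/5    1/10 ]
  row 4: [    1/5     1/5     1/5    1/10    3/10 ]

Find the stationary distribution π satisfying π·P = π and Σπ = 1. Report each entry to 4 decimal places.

π = [0.1594, 0.2000, 0.2045, 0.2462, 0.1899]

Balance equations π_j = Σ_i π_i·P[i][j]:
  π_0 = 1/10·π_0 + 1/5·π_1 + 1/5·π_2 + 1/10·π_3 + 1/5·π_4
  π_1 = 1/5·π_0 + 1/5·π_1 + 1/5·π_2 + 1/5·π_3 + 1/5·π_4
  π_2 = 1/10·π_0 + 1/5·π_1 + 3/10·π_2 + 1/5·π_3 + 1/5·π_4
  π_3 = 3/10·π_0 + 1/5·π_1 + 1/5·π_2 + 2/5·π_3 + 1/10·π_4
  normalize: π_0 + π_1 + π_2 + π_3 + π_4 = 1
Solving the linear system gives exactly π = [283/1775, 1/5, 363/1775, 437/1775, 337/1775].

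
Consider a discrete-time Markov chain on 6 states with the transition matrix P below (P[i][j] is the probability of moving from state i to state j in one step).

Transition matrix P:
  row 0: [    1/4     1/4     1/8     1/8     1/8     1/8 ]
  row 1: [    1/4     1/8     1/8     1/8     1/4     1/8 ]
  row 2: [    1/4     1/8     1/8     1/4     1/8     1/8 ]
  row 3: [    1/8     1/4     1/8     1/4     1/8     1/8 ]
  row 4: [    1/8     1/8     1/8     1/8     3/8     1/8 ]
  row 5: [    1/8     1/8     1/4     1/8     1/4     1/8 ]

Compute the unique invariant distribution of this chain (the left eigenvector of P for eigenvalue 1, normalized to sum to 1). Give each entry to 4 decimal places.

Balance equations π_j = Σ_i π_i·P[i][j]:
  π_0 = 1/4·π_0 + 1/4·π_1 + 1/4·π_2 + 1/8·π_3 + 1/8·π_4 + 1/8·π_5
  π_1 = 1/4·π_0 + 1/8·π_1 + 1/8·π_2 + 1/4·π_3 + 1/8·π_4 + 1/8·π_5
  π_2 = 1/8·π_0 + 1/8·π_1 + 1/8·π_2 + 1/8·π_3 + 1/8·π_4 + 1/4·π_5
  π_3 = 1/8·π_0 + 1/8·π_1 + 1/4·π_2 + 1/4·π_3 + 1/8·π_4 + 1/8·π_5
  π_4 = 1/8·π_0 + 1/4·π_1 + 1/8·π_2 + 1/8·π_3 + 3/8·π_4 + 1/4·π_5
  normalize: π_0 + π_1 + π_2 + π_3 + π_4 + π_5 = 1
Solving the linear system gives exactly π = [419/2240, 27/160, 9/64, 73/448, 69/320, 1/8].

π = [0.1871, 0.1688, 0.1406, 0.1629, 0.2156, 0.1250]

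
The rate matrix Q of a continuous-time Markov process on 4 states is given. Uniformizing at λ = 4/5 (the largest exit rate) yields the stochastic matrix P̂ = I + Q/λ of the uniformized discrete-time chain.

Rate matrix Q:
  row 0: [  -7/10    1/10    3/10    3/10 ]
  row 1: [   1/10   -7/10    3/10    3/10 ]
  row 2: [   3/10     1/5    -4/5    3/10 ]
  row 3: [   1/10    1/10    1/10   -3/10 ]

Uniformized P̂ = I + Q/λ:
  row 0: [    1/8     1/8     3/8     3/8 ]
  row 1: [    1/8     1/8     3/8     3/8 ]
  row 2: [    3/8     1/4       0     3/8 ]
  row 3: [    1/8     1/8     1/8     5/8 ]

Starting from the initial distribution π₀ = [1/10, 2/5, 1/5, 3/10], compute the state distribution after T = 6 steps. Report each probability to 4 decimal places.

π = [0.1706, 0.1478, 0.1817, 0.5000]

t=0: π = [0.1000, 0.4000, 0.2000, 0.3000]
t=1: π = [0.1750, 0.1500, 0.2250, 0.4500]
t=2: π = [0.1813, 0.1531, 0.1781, 0.4875]
t=3: π = [0.1695, 0.1473, 0.1863, 0.4969]
t=4: π = [0.1716, 0.1483, 0.1809, 0.4992]
t=5: π = [0.1702, 0.1476, 0.1824, 0.4998]
t=6: π = [0.1706, 0.1478, 0.1817, 0.5000]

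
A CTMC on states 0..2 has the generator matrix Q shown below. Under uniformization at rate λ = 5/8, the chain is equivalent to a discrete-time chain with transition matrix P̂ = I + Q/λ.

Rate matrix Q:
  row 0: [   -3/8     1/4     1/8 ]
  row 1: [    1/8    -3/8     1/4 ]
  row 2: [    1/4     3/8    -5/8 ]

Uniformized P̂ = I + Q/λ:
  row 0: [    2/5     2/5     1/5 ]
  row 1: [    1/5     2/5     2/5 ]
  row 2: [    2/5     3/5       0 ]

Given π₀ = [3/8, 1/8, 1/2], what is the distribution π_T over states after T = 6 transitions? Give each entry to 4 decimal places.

t=0: π = [0.3750, 0.1250, 0.5000]
t=1: π = [0.3750, 0.5000, 0.1250]
t=2: π = [0.3000, 0.4250, 0.2750]
t=3: π = [0.3150, 0.4550, 0.2300]
t=4: π = [0.3090, 0.4460, 0.2450]
t=5: π = [0.3108, 0.4490, 0.2402]
t=6: π = [0.3102, 0.4480, 0.2418]

π = [0.3102, 0.4480, 0.2418]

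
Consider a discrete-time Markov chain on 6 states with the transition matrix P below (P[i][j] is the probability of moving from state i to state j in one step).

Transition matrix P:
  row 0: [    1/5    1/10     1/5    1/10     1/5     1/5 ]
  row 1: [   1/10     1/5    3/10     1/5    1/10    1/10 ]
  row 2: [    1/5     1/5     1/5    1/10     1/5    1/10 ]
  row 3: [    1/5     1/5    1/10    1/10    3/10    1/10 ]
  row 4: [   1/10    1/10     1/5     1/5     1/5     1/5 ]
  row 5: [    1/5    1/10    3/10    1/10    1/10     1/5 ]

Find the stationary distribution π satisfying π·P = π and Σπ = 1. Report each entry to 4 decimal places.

Balance equations π_j = Σ_i π_i·P[i][j]:
  π_0 = 1/5·π_0 + 1/10·π_1 + 1/5·π_2 + 1/5·π_3 + 1/10·π_4 + 1/5·π_5
  π_1 = 1/10·π_0 + 1/5·π_1 + 1/5·π_2 + 1/5·π_3 + 1/10·π_4 + 1/10·π_5
  π_2 = 1/5·π_0 + 3/10·π_1 + 1/5·π_2 + 1/10·π_3 + 1/5·π_4 + 3/10·π_5
  π_3 = 1/10·π_0 + 1/5·π_1 + 1/10·π_2 + 1/10·π_3 + 1/5·π_4 + 1/10·π_5
  π_4 = 1/5·π_0 + 1/10·π_1 + 1/5·π_2 + 3/10·π_3 + 1/5·π_4 + 1/10·π_5
  normalize: π_0 + π_1 + π_2 + π_3 + π_4 + π_5 = 1
Solving the linear system gives exactly π = [1/6, 3/20, 13/60, 2/15, 11/60, 3/20].

π = [0.1667, 0.1500, 0.2167, 0.1333, 0.1833, 0.1500]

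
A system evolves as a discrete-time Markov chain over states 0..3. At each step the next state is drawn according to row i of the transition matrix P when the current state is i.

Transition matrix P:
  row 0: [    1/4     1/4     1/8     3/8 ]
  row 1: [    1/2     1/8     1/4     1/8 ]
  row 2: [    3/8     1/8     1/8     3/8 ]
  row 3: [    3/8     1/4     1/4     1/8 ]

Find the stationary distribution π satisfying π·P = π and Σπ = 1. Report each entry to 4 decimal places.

π = [0.3558, 0.2019, 0.1827, 0.2596]

Balance equations π_j = Σ_i π_i·P[i][j]:
  π_0 = 1/4·π_0 + 1/2·π_1 + 3/8·π_2 + 3/8·π_3
  π_1 = 1/4·π_0 + 1/8·π_1 + 1/8·π_2 + 1/4·π_3
  π_2 = 1/8·π_0 + 1/4·π_1 + 1/8·π_2 + 1/4·π_3
  normalize: π_0 + π_1 + π_2 + π_3 = 1
Solving the linear system gives exactly π = [37/104, 21/104, 19/104, 27/104].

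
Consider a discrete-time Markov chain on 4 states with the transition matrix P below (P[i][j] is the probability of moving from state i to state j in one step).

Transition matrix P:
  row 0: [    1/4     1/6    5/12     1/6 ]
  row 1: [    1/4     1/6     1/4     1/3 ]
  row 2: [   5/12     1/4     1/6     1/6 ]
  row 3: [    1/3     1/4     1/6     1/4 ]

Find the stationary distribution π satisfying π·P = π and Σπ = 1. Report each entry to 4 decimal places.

π = [0.3119, 0.2068, 0.2619, 0.2194]

Balance equations π_j = Σ_i π_i·P[i][j]:
  π_0 = 1/4·π_0 + 1/4·π_1 + 5/12·π_2 + 1/3·π_3
  π_1 = 1/6·π_0 + 1/6·π_1 + 1/4·π_2 + 1/4·π_3
  π_2 = 5/12·π_0 + 1/4·π_1 + 1/6·π_2 + 1/6·π_3
  normalize: π_0 + π_1 + π_2 + π_3 = 1
Solving the linear system gives exactly π = [617/1978, 409/1978, 259/989, 217/989].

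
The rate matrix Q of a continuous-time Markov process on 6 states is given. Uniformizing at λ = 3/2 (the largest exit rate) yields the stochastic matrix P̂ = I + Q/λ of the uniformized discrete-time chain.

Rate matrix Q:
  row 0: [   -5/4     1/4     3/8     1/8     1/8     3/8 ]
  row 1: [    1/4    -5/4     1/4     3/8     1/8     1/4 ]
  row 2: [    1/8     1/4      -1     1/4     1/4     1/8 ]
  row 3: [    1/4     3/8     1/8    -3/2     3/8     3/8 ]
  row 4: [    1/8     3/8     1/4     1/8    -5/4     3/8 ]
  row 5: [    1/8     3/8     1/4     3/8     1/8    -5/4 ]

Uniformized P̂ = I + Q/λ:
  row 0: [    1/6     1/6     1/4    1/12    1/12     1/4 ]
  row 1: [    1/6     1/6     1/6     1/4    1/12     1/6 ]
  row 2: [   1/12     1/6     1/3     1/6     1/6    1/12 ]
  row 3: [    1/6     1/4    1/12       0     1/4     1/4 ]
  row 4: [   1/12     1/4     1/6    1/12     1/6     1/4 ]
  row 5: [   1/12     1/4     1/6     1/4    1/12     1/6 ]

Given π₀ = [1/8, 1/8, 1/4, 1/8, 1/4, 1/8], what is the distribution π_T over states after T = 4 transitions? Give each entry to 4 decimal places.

π = [0.1234, 0.2061, 0.1972, 0.1522, 0.1365, 0.1846]

t=0: π = [0.1250, 0.1250, 0.2500, 0.1250, 0.2500, 0.1250]
t=1: π = [0.1146, 0.2083, 0.2083, 0.1354, 0.1458, 0.1875]
t=2: π = [0.1215, 0.2057, 0.1997, 0.1554, 0.1354, 0.1823]
t=3: π = [0.1236, 0.2061, 0.1971, 0.1517, 0.1372, 0.1844]
t=4: π = [0.1234, 0.2061, 0.1972, 0.1522, 0.1365, 0.1846]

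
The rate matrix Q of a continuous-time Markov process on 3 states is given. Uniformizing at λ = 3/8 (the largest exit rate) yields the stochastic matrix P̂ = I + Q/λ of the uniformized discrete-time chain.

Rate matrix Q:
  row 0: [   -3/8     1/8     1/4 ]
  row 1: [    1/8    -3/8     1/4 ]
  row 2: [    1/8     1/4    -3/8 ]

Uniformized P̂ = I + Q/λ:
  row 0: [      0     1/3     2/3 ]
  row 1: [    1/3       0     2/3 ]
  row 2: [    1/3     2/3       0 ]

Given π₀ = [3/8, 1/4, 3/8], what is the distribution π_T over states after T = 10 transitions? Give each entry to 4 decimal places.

π = [0.2500, 0.3504, 0.3996]

t=0: π = [0.3750, 0.2500, 0.3750]
t=1: π = [0.2083, 0.3750, 0.4167]
t=2: π = [0.2639, 0.3472, 0.3889]
t=3: π = [0.2454, 0.3472, 0.4074]
t=4: π = [0.2515, 0.3534, 0.3951]
t=5: π = [0.2495, 0.3472, 0.4033]
t=6: π = [0.2502, 0.3520, 0.3978]
t=7: π = [0.2499, 0.3486, 0.4015]
t=8: π = [0.2500, 0.3510, 0.3990]
t=9: π = [0.2500, 0.3494, 0.4007]
t=10: π = [0.2500, 0.3504, 0.3996]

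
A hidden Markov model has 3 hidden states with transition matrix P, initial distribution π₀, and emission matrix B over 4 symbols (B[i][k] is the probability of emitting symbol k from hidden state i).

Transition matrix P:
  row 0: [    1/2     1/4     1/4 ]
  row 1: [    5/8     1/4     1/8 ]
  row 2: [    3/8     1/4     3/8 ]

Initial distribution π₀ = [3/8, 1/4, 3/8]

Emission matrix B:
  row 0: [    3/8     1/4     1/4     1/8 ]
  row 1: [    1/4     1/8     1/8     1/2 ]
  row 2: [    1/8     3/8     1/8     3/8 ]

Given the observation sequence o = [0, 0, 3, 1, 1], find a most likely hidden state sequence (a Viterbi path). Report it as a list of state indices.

t=0: δ = [1.406e-01, 6.250e-02, 4.688e-02]  (obs o_0=0)
t=1: δ = [2.637e-02, 8.789e-03, 4.395e-03]  ψ = [0, 0, 0]  (obs o_1=0)
t=2: δ = [1.648e-03, 3.296e-03, 2.472e-03]  ψ = [0, 0, 0]  (obs o_2=3)
t=3: δ = [5.150e-04, 1.030e-04, 3.476e-04]  ψ = [1, 1, 2]  (obs o_3=1)
t=4: δ = [6.437e-05, 1.609e-05, 4.888e-05]  ψ = [0, 0, 2]  (obs o_4=1)
backtrack: best end state = 0; path = [0, 0, 1, 0, 0]

path = [0, 0, 1, 0, 0]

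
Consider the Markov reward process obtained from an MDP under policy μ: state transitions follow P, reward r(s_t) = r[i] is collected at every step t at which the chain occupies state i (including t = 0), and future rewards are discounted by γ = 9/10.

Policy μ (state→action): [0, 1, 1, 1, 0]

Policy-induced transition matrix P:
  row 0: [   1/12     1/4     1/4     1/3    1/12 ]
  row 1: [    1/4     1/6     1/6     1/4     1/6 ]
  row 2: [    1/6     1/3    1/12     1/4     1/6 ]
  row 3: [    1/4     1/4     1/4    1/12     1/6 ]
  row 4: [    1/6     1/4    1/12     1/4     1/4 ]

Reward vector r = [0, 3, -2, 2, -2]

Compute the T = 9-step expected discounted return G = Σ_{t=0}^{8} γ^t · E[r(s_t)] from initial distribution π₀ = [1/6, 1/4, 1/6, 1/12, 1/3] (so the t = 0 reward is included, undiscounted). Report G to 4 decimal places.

t=0: π = [0.1667, 0.2500, 0.1667, 0.0833, 0.3333], E[r] = -0.0833, γ^t·E[r] = -0.083333, running G = -0.083333
t=1: π = [0.1806, 0.2431, 0.1458, 0.2500, 0.1806], E[r] = 0.5764, γ^t·E[r] = 0.518750, running G = 0.435417
t=2: π = [0.1927, 0.2419, 0.1753, 0.2234, 0.1667], E[r] = 0.4884, γ^t·E[r] = 0.395625, running G = 0.831042
t=3: π = [0.1894, 0.2445, 0.1728, 0.2288, 0.1645], E[r] = 0.5163, γ^t·E[r] = 0.376418, running G = 1.207460
t=4: π = [0.1903, 0.2440, 0.1734, 0.2276, 0.1646], E[r] = 0.5114, γ^t·E[r] = 0.335520, running G = 1.542979
t=5: π = [0.1901, 0.2441, 0.1733, 0.2279, 0.1645], E[r] = 0.5125, γ^t·E[r] = 0.302613, running G = 1.845592
t=6: π = [0.1902, 0.2441, 0.1733, 0.2279, 0.1645], E[r] = 0.5123, γ^t·E[r] = 0.272231, running G = 2.117823
t=7: π = [0.1901, 0.2441, 0.1733, 0.2279, 0.1645], E[r] = 0.5123, γ^t·E[r] = 0.245032, running G = 2.362856
t=8: π = [0.1902, 0.2441, 0.1733, 0.2279, 0.1645], E[r] = 0.5123, γ^t·E[r] = 0.220524, running G = 2.583380

G = 2.5834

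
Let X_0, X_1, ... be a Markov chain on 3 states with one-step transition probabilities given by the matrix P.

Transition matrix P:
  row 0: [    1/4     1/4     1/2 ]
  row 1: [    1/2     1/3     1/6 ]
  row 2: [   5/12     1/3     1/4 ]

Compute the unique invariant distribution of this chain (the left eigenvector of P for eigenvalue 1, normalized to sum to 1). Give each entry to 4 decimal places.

Balance equations π_j = Σ_i π_i·P[i][j]:
  π_0 = 1/4·π_0 + 1/2·π_1 + 5/12·π_2
  π_1 = 1/4·π_0 + 1/3·π_1 + 1/3·π_2
  normalize: π_0 + π_1 + π_2 = 1
Solving the linear system gives exactly π = [64/169, 51/169, 54/169].

π = [0.3787, 0.3018, 0.3195]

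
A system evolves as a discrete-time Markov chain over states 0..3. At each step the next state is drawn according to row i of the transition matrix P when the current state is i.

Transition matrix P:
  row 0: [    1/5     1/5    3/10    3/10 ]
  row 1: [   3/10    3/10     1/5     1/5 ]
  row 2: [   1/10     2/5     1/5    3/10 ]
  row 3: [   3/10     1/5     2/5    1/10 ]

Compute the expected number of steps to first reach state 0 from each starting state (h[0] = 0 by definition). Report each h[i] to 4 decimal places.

h = [0.0000, 3.9706, 4.7794, 4.1176]

First-step conditioning: h[0] = 0; for i ≠ 0, h[i] = 1 + Σ_k P[i][k]·h[k].
  h[1] = 1 + 3/10·h[1] + 1/5·h[2] + 1/5·h[3]
  h[2] = 1 + 2/5·h[1] + 1/5·h[2] + 3/10·h[3]
  h[3] = 1 + 1/5·h[1] + 2/5·h[2] + 1/10·h[3]
Solving the 3×3 linear system over states ≠ 0 gives exactly h = [0, 135/34, 325/68, 70/17] (h[0] = 0 is the target).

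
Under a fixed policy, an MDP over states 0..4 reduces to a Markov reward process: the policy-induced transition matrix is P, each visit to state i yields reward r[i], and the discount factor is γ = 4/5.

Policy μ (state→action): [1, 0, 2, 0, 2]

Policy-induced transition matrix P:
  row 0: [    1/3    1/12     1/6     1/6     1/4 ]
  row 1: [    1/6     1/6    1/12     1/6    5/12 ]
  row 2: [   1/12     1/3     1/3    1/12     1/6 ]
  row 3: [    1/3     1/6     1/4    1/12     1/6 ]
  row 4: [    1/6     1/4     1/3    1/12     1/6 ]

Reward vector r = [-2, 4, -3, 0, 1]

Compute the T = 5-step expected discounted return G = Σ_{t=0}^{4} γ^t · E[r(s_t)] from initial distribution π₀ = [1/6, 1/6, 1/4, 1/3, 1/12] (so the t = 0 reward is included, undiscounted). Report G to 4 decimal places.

G = -0.5210

t=0: π = [0.1667, 0.1667, 0.2500, 0.3333, 0.0833], E[r] = -0.3333, γ^t·E[r] = -0.333333, running G = -0.333333
t=1: π = [0.2292, 0.2014, 0.2361, 0.1111, 0.2222], E[r] = -0.1389, γ^t·E[r] = -0.111111, running G = -0.444444
t=2: π = [0.2037, 0.2054, 0.2355, 0.1192, 0.2361], E[r] = -0.0561, γ^t·E[r] = -0.035926, running G = -0.480370
t=3: π = [0.2009, 0.2086, 0.2381, 0.1174, 0.2350], E[r] = -0.0465, γ^t·E[r] = -0.023802, running G = -0.504173
t=4: π = [0.1999, 0.2092, 0.2379, 0.1175, 0.2356], E[r] = -0.0412, γ^t·E[r] = -0.016859, running G = -0.521032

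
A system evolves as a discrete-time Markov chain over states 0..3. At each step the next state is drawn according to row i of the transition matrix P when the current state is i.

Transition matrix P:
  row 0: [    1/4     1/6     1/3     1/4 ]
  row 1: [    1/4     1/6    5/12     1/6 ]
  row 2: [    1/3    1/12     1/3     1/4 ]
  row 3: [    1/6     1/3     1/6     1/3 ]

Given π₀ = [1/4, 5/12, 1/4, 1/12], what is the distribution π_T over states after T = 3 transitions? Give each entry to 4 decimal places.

t=0: π = [0.2500, 0.4167, 0.2500, 0.0833]
t=1: π = [0.2639, 0.1597, 0.3542, 0.2222]
t=2: π = [0.2610, 0.1742, 0.3096, 0.2552]
t=3: π = [0.2545, 0.1834, 0.3053, 0.2568]

π = [0.2545, 0.1834, 0.3053, 0.2568]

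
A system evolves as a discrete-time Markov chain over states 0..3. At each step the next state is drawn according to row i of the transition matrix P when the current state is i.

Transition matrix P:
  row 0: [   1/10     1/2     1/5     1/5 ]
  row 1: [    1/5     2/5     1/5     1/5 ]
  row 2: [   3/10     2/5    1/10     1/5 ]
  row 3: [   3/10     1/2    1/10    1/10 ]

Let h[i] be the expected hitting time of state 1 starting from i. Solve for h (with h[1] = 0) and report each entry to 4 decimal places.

First-step conditioning: h[1] = 0; for i ≠ 1, h[i] = 1 + Σ_k P[i][k]·h[k].
  h[0] = 1 + 1/10·h[0] + 1/5·h[2] + 1/5·h[3]
  h[2] = 1 + 3/10·h[0] + 1/10·h[2] + 1/5·h[3]
  h[3] = 1 + 3/10·h[0] + 1/10·h[2] + 1/10·h[3]
Solving the 3×3 linear system over states ≠ 1 gives exactly h = [242/117, 0, 88/39, 80/39] (h[1] = 0 is the target).

h = [2.0684, 0.0000, 2.2564, 2.0513]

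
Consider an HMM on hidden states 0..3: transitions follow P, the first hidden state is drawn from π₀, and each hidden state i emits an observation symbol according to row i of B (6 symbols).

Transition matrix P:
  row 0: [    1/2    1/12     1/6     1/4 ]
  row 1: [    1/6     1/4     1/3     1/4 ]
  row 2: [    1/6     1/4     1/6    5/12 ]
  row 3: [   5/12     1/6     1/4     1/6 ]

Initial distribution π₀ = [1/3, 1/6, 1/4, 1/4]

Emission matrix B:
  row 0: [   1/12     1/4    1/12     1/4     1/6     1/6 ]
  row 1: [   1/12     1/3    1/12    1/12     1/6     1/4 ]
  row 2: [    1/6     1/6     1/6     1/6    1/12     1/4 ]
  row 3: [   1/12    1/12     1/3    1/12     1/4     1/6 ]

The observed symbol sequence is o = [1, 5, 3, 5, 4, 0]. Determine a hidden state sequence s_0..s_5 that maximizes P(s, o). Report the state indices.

t=0: δ = [8.333e-02, 5.556e-02, 4.167e-02, 2.083e-02]  (obs o_0=1)
t=1: δ = [6.944e-03, 3.472e-03, 4.630e-03, 3.472e-03]  ψ = [0, 1, 1, 0]  (obs o_1=5)
t=2: δ = [8.681e-04, 9.645e-05, 1.929e-04, 1.608e-04]  ψ = [0, 2, 0, 2]  (obs o_2=3)
t=3: δ = [7.234e-05, 1.808e-05, 3.617e-05, 3.617e-05]  ψ = [0, 0, 0, 0]  (obs o_3=5)
t=4: δ = [6.028e-06, 1.507e-06, 1.005e-06, 4.521e-06]  ψ = [0, 2, 0, 0]  (obs o_4=4)
t=5: δ = [2.512e-07, 6.279e-08, 1.884e-07, 1.256e-07]  ψ = [0, 3, 3, 0]  (obs o_5=0)
backtrack: best end state = 0; path = [0, 0, 0, 0, 0, 0]

path = [0, 0, 0, 0, 0, 0]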